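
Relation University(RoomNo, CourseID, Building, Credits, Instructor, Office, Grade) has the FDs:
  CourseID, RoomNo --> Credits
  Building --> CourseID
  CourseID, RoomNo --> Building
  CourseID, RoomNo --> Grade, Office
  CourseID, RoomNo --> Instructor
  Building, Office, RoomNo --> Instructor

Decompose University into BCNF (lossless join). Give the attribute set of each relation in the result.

{Building, CourseID}; {Building, Credits, Grade, Instructor, Office, RoomNo}

Candidate keys of the original relation: {Building, RoomNo}, {CourseID, RoomNo}.
{Building, CourseID, Credits, Grade, Instructor, Office, RoomNo}: {Building} determines {Building, CourseID} here but is not a superkey — split on Building --> CourseID, giving {Building, CourseID} and {Building, Credits, Grade, Instructor, Office, RoomNo}.
{Building, CourseID}: every determinant is a superkey — BCNF.
{Building, Credits, Grade, Instructor, Office, RoomNo}: every determinant is a superkey — BCNF.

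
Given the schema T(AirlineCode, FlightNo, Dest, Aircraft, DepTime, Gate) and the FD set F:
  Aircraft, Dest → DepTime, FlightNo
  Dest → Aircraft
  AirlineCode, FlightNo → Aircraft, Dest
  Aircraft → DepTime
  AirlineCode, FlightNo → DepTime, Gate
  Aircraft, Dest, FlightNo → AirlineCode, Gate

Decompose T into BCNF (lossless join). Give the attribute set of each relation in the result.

{Aircraft, AirlineCode, Dest, FlightNo, Gate}; {Aircraft, DepTime}

Candidate keys of the original relation: {AirlineCode, FlightNo}, {Dest}.
{Aircraft, AirlineCode, DepTime, Dest, FlightNo, Gate}: {Aircraft} determines {Aircraft, DepTime} here but is not a superkey — split on Aircraft → DepTime, giving {Aircraft, DepTime} and {Aircraft, AirlineCode, Dest, FlightNo, Gate}.
{Aircraft, DepTime}: every determinant is a superkey — BCNF.
{Aircraft, AirlineCode, Dest, FlightNo, Gate}: every determinant is a superkey — BCNF.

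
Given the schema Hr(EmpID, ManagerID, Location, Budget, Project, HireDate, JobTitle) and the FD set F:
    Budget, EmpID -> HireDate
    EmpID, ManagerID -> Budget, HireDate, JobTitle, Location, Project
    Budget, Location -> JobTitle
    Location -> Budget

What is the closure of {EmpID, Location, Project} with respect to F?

{Budget, EmpID, HireDate, JobTitle, Location, Project}

Start with {EmpID, Location, Project}.
Location -> Budget applies; add {Budget} → now {Budget, EmpID, Location, Project}.
Budget, EmpID -> HireDate applies; add {HireDate} → now {Budget, EmpID, HireDate, Location, Project}.
Budget, Location -> JobTitle applies; add {JobTitle} → now {Budget, EmpID, HireDate, JobTitle, Location, Project}.
No further FD applies.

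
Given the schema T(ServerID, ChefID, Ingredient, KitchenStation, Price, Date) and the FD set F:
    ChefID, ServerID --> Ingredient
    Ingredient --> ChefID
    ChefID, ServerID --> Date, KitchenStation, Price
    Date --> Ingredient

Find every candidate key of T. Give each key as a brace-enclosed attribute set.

{ChefID, ServerID}, {Date, ServerID}, {Ingredient, ServerID}

Attributes never on any right-hand side: {ServerID} — every candidate key must contain it.
{ChefID, ServerID}⁺ = {ChefID, Date, Ingredient, KitchenStation, Price, ServerID} — all of the relation — so {ChefID, ServerID} is a candidate key.
{Date, ServerID}⁺ = {ChefID, Date, Ingredient, KitchenStation, Price, ServerID} — all of the relation — so {Date, ServerID} is a candidate key.
{Ingredient, ServerID}⁺ = {ChefID, Date, Ingredient, KitchenStation, Price, ServerID} — all of the relation — so {Ingredient, ServerID} is a candidate key.
No proper subset of any of these is a key, and no other minimal superkey exists.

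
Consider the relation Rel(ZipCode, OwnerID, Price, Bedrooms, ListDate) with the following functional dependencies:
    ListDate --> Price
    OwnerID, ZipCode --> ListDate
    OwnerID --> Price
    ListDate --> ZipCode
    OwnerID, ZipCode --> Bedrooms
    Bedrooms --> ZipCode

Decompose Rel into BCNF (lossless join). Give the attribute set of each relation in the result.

{Bedrooms, ListDate, OwnerID}; {ListDate, Price, ZipCode}

Candidate keys of the original relation: {Bedrooms, OwnerID}, {ListDate, OwnerID}, {OwnerID, ZipCode}.
Within {Bedrooms, ListDate, OwnerID, Price, ZipCode}: {ListDate}⁺ ∩ {Bedrooms, ListDate, OwnerID, Price, ZipCode} = {ListDate, Price, ZipCode}, not the whole set, so ListDate --> Price, ZipCode violates BCNF; decompose into {ListDate, Price, ZipCode} and {Bedrooms, ListDate, OwnerID}.
{ListDate, Price, ZipCode} is in BCNF.
{Bedrooms, ListDate, OwnerID} is in BCNF.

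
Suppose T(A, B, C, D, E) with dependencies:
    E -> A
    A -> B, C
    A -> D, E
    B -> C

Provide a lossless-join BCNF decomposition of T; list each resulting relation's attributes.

Candidate keys of the original relation: {A}, {E}.
Within {A, B, C, D, E}: {B}⁺ ∩ {A, B, C, D, E} = {B, C}, not the whole set, so B -> C violates BCNF; decompose into {B, C} and {A, B, D, E}.
{B, C} is in BCNF.
{A, B, D, E} is in BCNF.

{A, B, D, E}; {B, C}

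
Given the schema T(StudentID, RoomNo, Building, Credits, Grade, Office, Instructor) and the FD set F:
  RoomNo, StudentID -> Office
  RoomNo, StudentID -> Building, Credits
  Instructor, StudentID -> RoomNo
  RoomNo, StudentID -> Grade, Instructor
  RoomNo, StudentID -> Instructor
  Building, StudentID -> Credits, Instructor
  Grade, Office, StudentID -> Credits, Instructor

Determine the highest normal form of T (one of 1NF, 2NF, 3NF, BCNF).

BCNF

Candidate keys: {Building, StudentID}, {Grade, Office, StudentID}, {Instructor, StudentID}, {RoomNo, StudentID}. Prime attributes: {Building, Grade, Instructor, Office, RoomNo, StudentID}.
Each dependency's left side is a superkey — BCNF holds.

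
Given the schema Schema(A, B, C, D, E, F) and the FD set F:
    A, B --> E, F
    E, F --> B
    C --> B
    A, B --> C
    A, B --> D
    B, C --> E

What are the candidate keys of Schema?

No FD produces {A}, so it must be in every candidate key.
{A, B}⁺ = {A, B, C, D, E, F}, which is every attribute, so {A, B} is a candidate key.
{A, C}⁺ = {A, B, C, D, E, F}, which is every attribute, so {A, C} is a candidate key.
{A, E, F}⁺ = {A, B, C, D, E, F}, which is every attribute, so {A, E, F} is a candidate key.
These are minimal and exhaustive — every other superkey contains one of them.

{A, B}, {A, C}, {A, E, F}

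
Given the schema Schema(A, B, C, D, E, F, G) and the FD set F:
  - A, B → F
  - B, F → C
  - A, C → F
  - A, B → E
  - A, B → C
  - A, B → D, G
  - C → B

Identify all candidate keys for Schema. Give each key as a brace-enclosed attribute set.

No FD produces {A}, so it must be in every candidate key.
Closure of {A, B} is {A, B, C, D, E, F, G}, the whole schema; {A, B} is a candidate key.
Closure of {A, C} is {A, B, C, D, E, F, G}, the whole schema; {A, C} is a candidate key.
No proper subset of any of these is a key, and no other minimal superkey exists.

{A, B}, {A, C}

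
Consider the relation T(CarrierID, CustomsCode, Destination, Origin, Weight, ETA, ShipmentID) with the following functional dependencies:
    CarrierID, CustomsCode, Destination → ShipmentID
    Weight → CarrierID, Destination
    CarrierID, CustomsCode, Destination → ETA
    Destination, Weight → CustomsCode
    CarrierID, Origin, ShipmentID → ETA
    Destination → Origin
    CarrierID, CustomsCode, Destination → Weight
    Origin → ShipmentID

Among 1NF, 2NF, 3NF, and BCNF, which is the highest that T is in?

1NF

Candidate keys: {CarrierID, CustomsCode, Destination}, {Weight}. Prime attributes: {CarrierID, CustomsCode, Destination, Weight}.
CarrierID, Origin, ShipmentID → ETA breaks BCNF: {CarrierID, Origin, ShipmentID}⁺ = {CarrierID, ETA, Origin, ShipmentID}, so {CarrierID, Origin, ShipmentID} is not a superkey.
Because {ETA} is non-prime and the left side of CarrierID, Origin, ShipmentID → ETA is not a superkey, the relation is not in 3NF.
Since {Destination} ⊂ {CarrierID, CustomsCode, Destination} and {Destination}⁺ ⊇ {Origin, ShipmentID} with {Origin, ShipmentID} non-prime, there is a partial dependency; 2NF fails.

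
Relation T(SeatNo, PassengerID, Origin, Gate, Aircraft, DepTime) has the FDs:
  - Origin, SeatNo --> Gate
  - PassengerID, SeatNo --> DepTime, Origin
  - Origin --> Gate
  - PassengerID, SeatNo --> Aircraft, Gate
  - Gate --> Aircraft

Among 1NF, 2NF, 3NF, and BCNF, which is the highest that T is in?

2NF

Candidate key: {PassengerID, SeatNo}. Prime attributes: {PassengerID, SeatNo}.
Origin, SeatNo --> Gate breaks BCNF: {Origin, SeatNo}⁺ = {Aircraft, Gate, Origin, SeatNo}, so {Origin, SeatNo} is not a superkey.
Origin, SeatNo --> Gate has non-prime {Gate} on the right and a non-superkey on the left, so 3NF fails.
Checking every proper subset of each key, none determines a non-prime attribute — 2NF is satisfied.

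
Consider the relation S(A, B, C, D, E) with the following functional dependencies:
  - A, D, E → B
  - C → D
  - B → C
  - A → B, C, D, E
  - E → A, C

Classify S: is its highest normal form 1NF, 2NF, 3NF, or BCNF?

2NF

Candidate keys: {A}, {E}. Prime attributes: {A, E}.
C → D: {C}⁺ = {C, D}, which is not all of the attributes, so the left side is not a superkey — BCNF is violated.
C → D has non-prime {D} on the right and a non-superkey on the left, so 3NF fails.
With only single-attribute keys there can be no partial dependency, so 2NF holds.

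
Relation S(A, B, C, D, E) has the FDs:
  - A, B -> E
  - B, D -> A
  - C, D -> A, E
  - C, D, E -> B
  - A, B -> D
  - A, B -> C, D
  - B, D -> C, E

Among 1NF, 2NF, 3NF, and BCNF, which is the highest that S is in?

BCNF

Candidate keys: {A, B}, {B, D}, {C, D}. Prime attributes: {A, B, C, D}.
The left-hand side of every FD is a superkey, so BCNF is satisfied.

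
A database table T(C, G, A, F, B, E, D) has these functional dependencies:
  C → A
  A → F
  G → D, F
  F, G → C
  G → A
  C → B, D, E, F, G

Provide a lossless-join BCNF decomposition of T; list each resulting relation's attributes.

{A, B, C, D, E, G}; {A, F}

Candidate keys of the original relation: {C}, {G}.
In {A, B, C, D, E, F, G}, {A} is not a superkey ({A}⁺ restricted to this set is {A, F}), so split on A → F into {A, F} and {A, B, C, D, E, G}.
{A, F}: every determinant is a superkey — BCNF.
{A, B, C, D, E, G}: every determinant is a superkey — BCNF.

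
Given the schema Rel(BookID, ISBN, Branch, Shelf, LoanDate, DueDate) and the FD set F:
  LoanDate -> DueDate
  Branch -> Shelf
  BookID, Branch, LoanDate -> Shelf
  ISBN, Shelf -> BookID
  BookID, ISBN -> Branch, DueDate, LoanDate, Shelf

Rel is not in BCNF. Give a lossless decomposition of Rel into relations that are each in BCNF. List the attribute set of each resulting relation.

Candidate keys of the original relation: {BookID, ISBN}, {Branch, ISBN}, {ISBN, Shelf}.
Within {BookID, Branch, DueDate, ISBN, LoanDate, Shelf}: {LoanDate}⁺ ∩ {BookID, Branch, DueDate, ISBN, LoanDate, Shelf} = {DueDate, LoanDate}, not the whole set, so LoanDate -> DueDate violates BCNF; decompose into {DueDate, LoanDate} and {BookID, Branch, ISBN, LoanDate, Shelf}.
{DueDate, LoanDate}: every determinant is a superkey — BCNF.
Within {BookID, Branch, ISBN, LoanDate, Shelf}: {Branch}⁺ ∩ {BookID, Branch, ISBN, LoanDate, Shelf} = {Branch, Shelf}, not the whole set, so Branch -> Shelf violates BCNF; decompose into {Branch, Shelf} and {BookID, Branch, ISBN, LoanDate}.
{Branch, Shelf}: every determinant is a superkey — BCNF.
{BookID, Branch, ISBN, LoanDate}: every determinant is a superkey — BCNF.

{BookID, Branch, ISBN, LoanDate}; {Branch, Shelf}; {DueDate, LoanDate}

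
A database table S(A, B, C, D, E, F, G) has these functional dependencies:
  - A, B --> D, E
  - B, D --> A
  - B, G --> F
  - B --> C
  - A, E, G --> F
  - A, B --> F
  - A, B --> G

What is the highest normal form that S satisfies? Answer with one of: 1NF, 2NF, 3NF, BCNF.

Candidate keys: {A, B}, {B, D}. Prime attributes: {A, B, D}.
For B, G --> F we have {B, G}⁺ = {B, C, F, G}; {B, G} is not a superkey, so BCNF fails.
B, G --> F determines the non-prime attribute {F} from a non-superkey — 3NF is violated.
{B} is a proper subset of the key {A, B}, and {B}⁺ contains the non-prime attribute {C} — a partial dependency, so 2NF is violated.

1NF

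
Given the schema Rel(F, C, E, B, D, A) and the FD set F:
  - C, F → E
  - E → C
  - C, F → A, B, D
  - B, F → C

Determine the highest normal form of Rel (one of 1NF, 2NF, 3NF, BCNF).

3NF

Candidate keys: {B, F}, {C, F}, {E, F}. Prime attributes: {B, C, E, F}.
For E → C we have {E}⁺ = {C, E}; {E} is not a superkey, so BCNF fails.
But every attribute on its right side ({C}) is prime, and the same holds for every other non-superkey FD, so 3NF still holds.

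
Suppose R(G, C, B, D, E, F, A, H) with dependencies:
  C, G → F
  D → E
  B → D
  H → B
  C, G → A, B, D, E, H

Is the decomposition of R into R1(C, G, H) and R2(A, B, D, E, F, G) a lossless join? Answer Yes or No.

R1 ∩ R2 = {G}; its closure under F is {G}.
The closure covers neither R1 nor R2 entirely; the join is not lossless.

No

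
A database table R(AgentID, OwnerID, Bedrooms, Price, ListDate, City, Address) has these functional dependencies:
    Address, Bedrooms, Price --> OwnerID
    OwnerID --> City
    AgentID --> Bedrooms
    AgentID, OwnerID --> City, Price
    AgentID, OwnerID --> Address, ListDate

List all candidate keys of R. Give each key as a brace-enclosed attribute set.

{Address, AgentID, Price}, {AgentID, OwnerID}

No FD produces {AgentID}, so it must be in every candidate key.
{AgentID, OwnerID}⁺ = {Address, AgentID, Bedrooms, City, ListDate, OwnerID, Price} — all of the relation — so {AgentID, OwnerID} is a candidate key.
{Address, AgentID, Price}⁺ = {Address, AgentID, Bedrooms, City, ListDate, OwnerID, Price} — all of the relation — so {Address, AgentID, Price} is a candidate key.
These are minimal and exhaustive — every other superkey contains one of them.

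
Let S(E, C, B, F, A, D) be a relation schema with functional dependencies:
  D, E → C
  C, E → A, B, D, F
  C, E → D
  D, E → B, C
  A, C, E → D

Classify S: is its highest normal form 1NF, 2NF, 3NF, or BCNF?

BCNF

Candidate keys: {C, E}, {D, E}. Prime attributes: {C, D, E}.
Each dependency's left side is a superkey — BCNF holds.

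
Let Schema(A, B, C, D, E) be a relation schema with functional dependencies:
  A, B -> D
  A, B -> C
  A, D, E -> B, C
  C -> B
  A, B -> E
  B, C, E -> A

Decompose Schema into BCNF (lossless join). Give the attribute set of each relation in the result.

{A, C, D, E}; {B, C}

Candidate keys of the original relation: {A, B}, {A, C}, {A, D, E}, {C, E}.
In {A, B, C, D, E}, {C} is not a superkey ({C}⁺ restricted to this set is {B, C}), so split on C -> B into {B, C} and {A, C, D, E}.
{B, C} is in BCNF.
{A, C, D, E} is in BCNF.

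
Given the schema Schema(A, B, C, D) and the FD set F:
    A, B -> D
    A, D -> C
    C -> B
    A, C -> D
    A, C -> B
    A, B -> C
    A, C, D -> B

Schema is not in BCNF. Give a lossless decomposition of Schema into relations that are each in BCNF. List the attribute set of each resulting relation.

{A, C, D}; {B, C}

Candidate keys of the original relation: {A, B}, {A, C}, {A, D}.
In {A, B, C, D}, {C} is not a superkey ({C}⁺ restricted to this set is {B, C}), so split on C -> B into {B, C} and {A, C, D}.
{B, C}: every determinant is a superkey — BCNF.
{A, C, D}: every determinant is a superkey — BCNF.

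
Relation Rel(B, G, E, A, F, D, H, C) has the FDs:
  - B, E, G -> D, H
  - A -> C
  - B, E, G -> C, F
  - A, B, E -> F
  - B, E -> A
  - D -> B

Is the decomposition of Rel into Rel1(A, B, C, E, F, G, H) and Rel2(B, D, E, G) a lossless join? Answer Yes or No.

Rel1 ∩ Rel2 = {B, E, G}; its closure under F is {A, B, C, D, E, F, G, H}.
This includes all of Rel1, so the common attributes are a superkey of Rel1 — the join is lossless.

Yes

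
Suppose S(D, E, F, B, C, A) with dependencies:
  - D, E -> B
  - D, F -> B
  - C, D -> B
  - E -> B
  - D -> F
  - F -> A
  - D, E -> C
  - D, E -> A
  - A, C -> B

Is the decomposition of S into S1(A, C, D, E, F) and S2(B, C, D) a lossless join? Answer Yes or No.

Common attributes: {C, D}; their closure is {A, B, C, D, F}.
S2 is contained in that closure, so S1 ∩ S2 -> S2 holds and the join is lossless.

Yes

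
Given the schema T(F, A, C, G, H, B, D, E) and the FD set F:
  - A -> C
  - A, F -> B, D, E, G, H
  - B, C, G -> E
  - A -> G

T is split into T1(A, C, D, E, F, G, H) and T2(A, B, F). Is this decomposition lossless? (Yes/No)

Yes

Common attributes: {A, F}; their closure is {A, B, C, D, E, F, G, H}.
T1 is contained in that closure, so T1 ∩ T2 -> T1 holds and the join is lossless.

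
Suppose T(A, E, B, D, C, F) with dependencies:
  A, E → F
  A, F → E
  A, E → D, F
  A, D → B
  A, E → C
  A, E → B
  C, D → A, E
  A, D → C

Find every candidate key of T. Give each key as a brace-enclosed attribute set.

{A, D}, {A, E}, {A, F}, {C, D}

Closure of {A, D} is {A, B, C, D, E, F}, the whole schema; {A, D} is a candidate key.
Closure of {A, E} is {A, B, C, D, E, F}, the whole schema; {A, E} is a candidate key.
Closure of {A, F} is {A, B, C, D, E, F}, the whole schema; {A, F} is a candidate key.
Closure of {C, D} is {A, B, C, D, E, F}, the whole schema; {C, D} is a candidate key.
No proper subset of any of these is a key, and no other minimal superkey exists.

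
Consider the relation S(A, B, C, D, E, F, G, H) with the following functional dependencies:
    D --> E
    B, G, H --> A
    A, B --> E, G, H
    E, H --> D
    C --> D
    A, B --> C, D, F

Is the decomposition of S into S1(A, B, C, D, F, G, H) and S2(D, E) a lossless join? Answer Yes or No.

Yes

The shared attributes are {D} and {D}⁺ = {D, E}.
Since S2 ⊆ {D, E}, the intersection is a superkey of S2; the decomposition is lossless.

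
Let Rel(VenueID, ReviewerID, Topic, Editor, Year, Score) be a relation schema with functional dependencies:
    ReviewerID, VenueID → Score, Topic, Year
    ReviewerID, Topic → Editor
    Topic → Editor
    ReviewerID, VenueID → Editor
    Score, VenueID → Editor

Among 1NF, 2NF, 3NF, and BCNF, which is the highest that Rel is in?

Candidate key: {ReviewerID, VenueID}. Prime attributes: {ReviewerID, VenueID}.
For ReviewerID, Topic → Editor we have {ReviewerID, Topic}⁺ = {Editor, ReviewerID, Topic}; {ReviewerID, Topic} is not a superkey, so BCNF fails.
ReviewerID, Topic → Editor has non-prime {Editor} on the right and a non-superkey on the left, so 3NF fails.
No proper subset of a key has a non-prime attribute in its closure, so there is no partial dependency; 2NF holds.

2NF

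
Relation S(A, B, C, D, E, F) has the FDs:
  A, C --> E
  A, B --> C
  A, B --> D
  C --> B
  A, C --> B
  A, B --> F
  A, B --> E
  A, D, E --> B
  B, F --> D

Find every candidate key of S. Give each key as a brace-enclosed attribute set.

Attributes never on any right-hand side: {A} — every candidate key must contain it.
Closure of {A, B} is {A, B, C, D, E, F}, the whole schema; {A, B} is a candidate key.
Closure of {A, C} is {A, B, C, D, E, F}, the whole schema; {A, C} is a candidate key.
Closure of {A, D, E} is {A, B, C, D, E, F}, the whole schema; {A, D, E} is a candidate key.
These are minimal and exhaustive — every other superkey contains one of them.

{A, B}, {A, C}, {A, D, E}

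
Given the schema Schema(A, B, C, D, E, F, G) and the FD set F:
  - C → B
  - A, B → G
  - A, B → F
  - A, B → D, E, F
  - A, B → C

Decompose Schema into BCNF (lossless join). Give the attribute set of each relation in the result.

Candidate keys of the original relation: {A, B}, {A, C}.
In {A, B, C, D, E, F, G}, {C} is not a superkey ({C}⁺ restricted to this set is {B, C}), so split on C → B into {B, C} and {A, C, D, E, F, G}.
{B, C} is in BCNF.
{A, C, D, E, F, G} is in BCNF.

{A, C, D, E, F, G}; {B, C}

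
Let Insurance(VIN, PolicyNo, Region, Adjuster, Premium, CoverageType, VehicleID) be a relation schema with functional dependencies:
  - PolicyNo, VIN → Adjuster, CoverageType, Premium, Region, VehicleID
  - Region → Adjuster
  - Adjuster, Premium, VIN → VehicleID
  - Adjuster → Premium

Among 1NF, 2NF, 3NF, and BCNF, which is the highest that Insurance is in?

2NF

Candidate key: {PolicyNo, VIN}. Prime attributes: {PolicyNo, VIN}.
For Region → Adjuster we have {Region}⁺ = {Adjuster, Premium, Region}; {Region} is not a superkey, so BCNF fails.
Region → Adjuster has non-prime {Adjuster} on the right and a non-superkey on the left, so 3NF fails.
No non-prime attribute depends on a proper subset of any candidate key, so 2NF holds.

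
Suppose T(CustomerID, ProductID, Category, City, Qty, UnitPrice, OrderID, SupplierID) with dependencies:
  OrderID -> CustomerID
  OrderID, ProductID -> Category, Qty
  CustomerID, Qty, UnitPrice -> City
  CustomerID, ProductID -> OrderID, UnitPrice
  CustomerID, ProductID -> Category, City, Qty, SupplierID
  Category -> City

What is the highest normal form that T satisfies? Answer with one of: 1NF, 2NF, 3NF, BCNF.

Candidate keys: {CustomerID, ProductID}, {OrderID, ProductID}. Prime attributes: {CustomerID, OrderID, ProductID}.
For OrderID -> CustomerID we have {OrderID}⁺ = {CustomerID, OrderID}; {OrderID} is not a superkey, so BCNF fails.
CustomerID, Qty, UnitPrice -> City has non-prime {City} on the right and a non-superkey on the left, so 3NF fails.
No non-prime attribute depends on a proper subset of any candidate key, so 2NF holds.

2NF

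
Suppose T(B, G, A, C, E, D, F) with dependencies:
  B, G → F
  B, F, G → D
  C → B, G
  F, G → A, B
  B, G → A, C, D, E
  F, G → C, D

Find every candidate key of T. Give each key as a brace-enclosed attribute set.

Closure of {C} is {A, B, C, D, E, F, G}, the whole schema; {C} is a candidate key.
Closure of {B, G} is {A, B, C, D, E, F, G}, the whole schema; {B, G} is a candidate key.
Closure of {F, G} is {A, B, C, D, E, F, G}, the whole schema; {F, G} is a candidate key.
Any other superkey properly contains one of these, so there are no further candidate keys.

{B, G}, {C}, {F, G}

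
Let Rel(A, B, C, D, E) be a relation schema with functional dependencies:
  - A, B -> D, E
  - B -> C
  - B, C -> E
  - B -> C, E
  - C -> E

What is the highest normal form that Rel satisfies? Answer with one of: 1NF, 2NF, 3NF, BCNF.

1NF

Candidate key: {A, B}. Prime attributes: {A, B}.
B -> C breaks BCNF: {B}⁺ = {B, C, E}, so {B} is not a superkey.
B -> C has non-prime {C} on the right and a non-superkey on the left, so 3NF fails.
The proper key subset {B} of {A, B} determines non-prime {C, E}, so the relation is not even in 2NF.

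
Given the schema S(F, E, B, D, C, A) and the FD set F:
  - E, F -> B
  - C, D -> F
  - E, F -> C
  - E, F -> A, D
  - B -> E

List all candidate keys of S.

{B, C, D}, {B, F}, {C, D, E}, {E, F}

{B, F}⁺ = {A, B, C, D, E, F} — all of the relation — so {B, F} is a candidate key.
{E, F}⁺ = {A, B, C, D, E, F} — all of the relation — so {E, F} is a candidate key.
{B, C, D}⁺ = {A, B, C, D, E, F} — all of the relation — so {B, C, D} is a candidate key.
{C, D, E}⁺ = {A, B, C, D, E, F} — all of the relation — so {C, D, E} is a candidate key.
Any other superkey properly contains one of these, so there are no further candidate keys.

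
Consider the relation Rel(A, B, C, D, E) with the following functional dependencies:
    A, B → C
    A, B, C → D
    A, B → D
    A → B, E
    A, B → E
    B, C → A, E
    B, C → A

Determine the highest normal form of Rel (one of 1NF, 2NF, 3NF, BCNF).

Candidate keys: {A}, {B, C}. Prime attributes: {A, B, C}.
Each dependency's left side is a superkey — BCNF holds.

BCNF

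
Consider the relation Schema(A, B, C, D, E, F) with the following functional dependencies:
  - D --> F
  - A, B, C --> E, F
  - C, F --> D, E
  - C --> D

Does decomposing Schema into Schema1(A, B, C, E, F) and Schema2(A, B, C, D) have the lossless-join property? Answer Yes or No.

Yes

Common attributes: {A, B, C}; their closure is {A, B, C, D, E, F}.
Schema1 is contained in that closure, so Schema1 ∩ Schema2 --> Schema1 holds and the join is lossless.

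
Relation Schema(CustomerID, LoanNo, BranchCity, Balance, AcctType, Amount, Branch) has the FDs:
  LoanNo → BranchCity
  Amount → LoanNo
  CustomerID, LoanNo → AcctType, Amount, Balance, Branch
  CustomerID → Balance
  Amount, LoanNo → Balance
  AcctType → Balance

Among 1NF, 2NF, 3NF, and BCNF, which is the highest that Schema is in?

Candidate keys: {Amount, CustomerID}, {CustomerID, LoanNo}. Prime attributes: {Amount, CustomerID, LoanNo}.
LoanNo → BranchCity: {LoanNo}⁺ = {BranchCity, LoanNo}, which is not all of the attributes, so the left side is not a superkey — BCNF is violated.
LoanNo → BranchCity has non-prime {BranchCity} on the right and a non-superkey on the left, so 3NF fails.
{Amount} is a proper subset of the key {Amount, CustomerID}, and {Amount}⁺ contains the non-prime attributes {Balance, BranchCity} — a partial dependency, so 2NF is violated.

1NF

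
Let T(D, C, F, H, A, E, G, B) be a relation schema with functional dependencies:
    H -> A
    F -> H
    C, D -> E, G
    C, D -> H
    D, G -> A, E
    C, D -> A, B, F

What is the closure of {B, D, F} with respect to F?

{A, B, D, F, H}

Start with {B, D, F}.
F -> H applies; add {H} → now {B, D, F, H}.
H -> A applies; add {A} → now {A, B, D, F, H}.
No further FD applies.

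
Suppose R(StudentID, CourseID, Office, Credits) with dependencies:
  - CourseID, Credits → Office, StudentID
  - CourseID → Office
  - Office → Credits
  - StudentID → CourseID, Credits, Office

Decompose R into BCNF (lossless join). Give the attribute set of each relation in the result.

Candidate keys of the original relation: {CourseID}, {StudentID}.
Within {CourseID, Credits, Office, StudentID}: {Office}⁺ ∩ {CourseID, Credits, Office, StudentID} = {Credits, Office}, not the whole set, so Office → Credits violates BCNF; decompose into {Credits, Office} and {CourseID, Office, StudentID}.
{Credits, Office} is in BCNF.
{CourseID, Office, StudentID} is in BCNF.

{CourseID, Office, StudentID}; {Credits, Office}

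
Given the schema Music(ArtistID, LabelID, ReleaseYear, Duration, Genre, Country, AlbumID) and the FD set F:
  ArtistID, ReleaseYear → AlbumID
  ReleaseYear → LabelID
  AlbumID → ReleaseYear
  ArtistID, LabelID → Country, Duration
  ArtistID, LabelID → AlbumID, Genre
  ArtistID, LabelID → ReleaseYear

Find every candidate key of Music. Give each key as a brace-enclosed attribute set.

{AlbumID, ArtistID}, {ArtistID, LabelID}, {ArtistID, ReleaseYear}

Attributes never on any right-hand side: {ArtistID} — every candidate key must contain it.
Closure of {AlbumID, ArtistID} is {AlbumID, ArtistID, Country, Duration, Genre, LabelID, ReleaseYear}, the whole schema; {AlbumID, ArtistID} is a candidate key.
Closure of {ArtistID, LabelID} is {AlbumID, ArtistID, Country, Duration, Genre, LabelID, ReleaseYear}, the whole schema; {ArtistID, LabelID} is a candidate key.
Closure of {ArtistID, ReleaseYear} is {AlbumID, ArtistID, Country, Duration, Genre, LabelID, ReleaseYear}, the whole schema; {ArtistID, ReleaseYear} is a candidate key.
These are minimal and exhaustive — every other superkey contains one of them.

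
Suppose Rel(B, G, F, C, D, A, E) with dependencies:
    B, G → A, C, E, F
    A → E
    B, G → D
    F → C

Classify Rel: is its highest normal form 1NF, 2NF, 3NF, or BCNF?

2NF

Candidate key: {B, G}. Prime attributes: {B, G}.
A → E breaks BCNF: {A}⁺ = {A, E}, so {A} is not a superkey.
A → E has non-prime {E} on the right and a non-superkey on the left, so 3NF fails.
No non-prime attribute depends on a proper subset of any candidate key, so 2NF holds.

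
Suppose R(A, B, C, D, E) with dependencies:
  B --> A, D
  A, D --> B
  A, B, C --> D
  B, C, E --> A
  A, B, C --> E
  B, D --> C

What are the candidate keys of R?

{B}⁺ = {A, B, C, D, E}, which is every attribute, so {B} is a candidate key.
{A, D}⁺ = {A, B, C, D, E}, which is every attribute, so {A, D} is a candidate key.
Any other superkey properly contains one of these, so there are no further candidate keys.

{A, D}, {B}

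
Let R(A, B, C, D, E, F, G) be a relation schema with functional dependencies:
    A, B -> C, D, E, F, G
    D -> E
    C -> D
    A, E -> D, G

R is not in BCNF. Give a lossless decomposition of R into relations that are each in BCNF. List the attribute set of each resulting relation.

{A, B, C, F}; {A, C, G}; {C, D}; {D, E}

Candidate key of the original relation: {A, B}.
{A, B, C, D, E, F, G}: {D} determines {D, E} here but is not a superkey — split on D -> E, giving {D, E} and {A, B, C, D, F, G}.
{D, E} is in BCNF.
{A, B, C, D, F, G}: {C} determines {C, D} here but is not a superkey — split on C -> D, giving {C, D} and {A, B, C, F, G}.
{C, D} is in BCNF.
{A, B, C, F, G}: {A, C} determines {A, C, G} here but is not a superkey — split on A, C -> G, giving {A, C, G} and {A, B, C, F}.
{A, C, G} is in BCNF.
{A, B, C, F} is in BCNF.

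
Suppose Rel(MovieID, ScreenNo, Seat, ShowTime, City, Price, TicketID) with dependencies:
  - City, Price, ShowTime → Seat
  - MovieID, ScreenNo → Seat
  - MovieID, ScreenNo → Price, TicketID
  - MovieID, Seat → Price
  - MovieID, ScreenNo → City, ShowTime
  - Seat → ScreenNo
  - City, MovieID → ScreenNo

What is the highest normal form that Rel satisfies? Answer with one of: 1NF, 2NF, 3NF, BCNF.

Candidate keys: {City, MovieID}, {MovieID, ScreenNo}, {MovieID, Seat}. Prime attributes: {City, MovieID, ScreenNo, Seat}.
For City, Price, ShowTime → Seat we have {City, Price, ShowTime}⁺ = {City, Price, ScreenNo, Seat, ShowTime}; {City, Price, ShowTime} is not a superkey, so BCNF fails.
Since {Seat} ⊆ prime attributes and every other non-superkey FD also has a prime right side, the schema is in 3NF.

3NF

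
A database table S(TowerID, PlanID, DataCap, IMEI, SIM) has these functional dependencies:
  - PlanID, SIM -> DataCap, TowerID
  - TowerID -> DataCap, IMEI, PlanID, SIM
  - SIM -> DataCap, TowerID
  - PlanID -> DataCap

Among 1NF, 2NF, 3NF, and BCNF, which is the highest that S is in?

Candidate keys: {SIM}, {TowerID}. Prime attributes: {SIM, TowerID}.
PlanID -> DataCap breaks BCNF: {PlanID}⁺ = {DataCap, PlanID}, so {PlanID} is not a superkey.
PlanID -> DataCap determines the non-prime attribute {DataCap} from a non-superkey — 3NF is violated.
All keys have size 1, which rules out partial dependencies — 2NF is satisfied.

2NF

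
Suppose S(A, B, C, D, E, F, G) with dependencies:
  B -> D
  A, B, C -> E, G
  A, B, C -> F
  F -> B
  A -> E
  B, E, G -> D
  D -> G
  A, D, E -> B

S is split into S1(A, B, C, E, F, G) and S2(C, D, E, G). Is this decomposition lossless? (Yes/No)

No

The shared attributes are {C, E, G} and {C, E, G}⁺ = {C, E, G}.
The closure covers neither S1 nor S2 entirely; the join is not lossless.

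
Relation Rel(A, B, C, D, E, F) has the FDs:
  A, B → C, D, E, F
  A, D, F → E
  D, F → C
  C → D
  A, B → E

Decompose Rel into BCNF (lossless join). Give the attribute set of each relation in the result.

{A, B, D, F}; {A, D, E, F}; {C, D}; {C, F}

Candidate key of the original relation: {A, B}.
In {A, B, C, D, E, F}, {A, D, F} is not a superkey ({A, D, F}⁺ restricted to this set is {A, C, D, E, F}), so split on A, D, F → C, E into {A, C, D, E, F} and {A, B, D, F}.
In {A, C, D, E, F}, {D, F} is not a superkey ({D, F}⁺ restricted to this set is {C, D, F}), so split on D, F → C into {C, D, F} and {A, D, E, F}.
In {C, D, F}, {C} is not a superkey ({C}⁺ restricted to this set is {C, D}), so split on C → D into {C, D} and {C, F}.
{C, D}: every determinant is a superkey — BCNF.
{C, F}: every determinant is a superkey — BCNF.
{A, D, E, F}: every determinant is a superkey — BCNF.
{A, B, D, F}: every determinant is a superkey — BCNF.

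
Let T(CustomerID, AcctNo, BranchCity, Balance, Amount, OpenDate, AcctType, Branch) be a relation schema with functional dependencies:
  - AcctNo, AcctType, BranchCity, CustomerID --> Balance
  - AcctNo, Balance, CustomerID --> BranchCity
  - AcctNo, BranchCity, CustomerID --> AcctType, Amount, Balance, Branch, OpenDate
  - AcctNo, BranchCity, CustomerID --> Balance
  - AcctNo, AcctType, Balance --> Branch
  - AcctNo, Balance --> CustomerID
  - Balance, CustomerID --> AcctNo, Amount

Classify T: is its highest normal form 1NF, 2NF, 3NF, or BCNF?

BCNF

Candidate keys: {AcctNo, Balance}, {AcctNo, BranchCity, CustomerID}, {Balance, CustomerID}. Prime attributes: {AcctNo, Balance, BranchCity, CustomerID}.
Each dependency's left side is a superkey — BCNF holds.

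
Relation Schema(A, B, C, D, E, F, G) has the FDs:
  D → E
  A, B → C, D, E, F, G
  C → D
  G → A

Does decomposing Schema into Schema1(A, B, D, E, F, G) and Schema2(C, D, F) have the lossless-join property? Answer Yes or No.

Common attributes: {D, F}; their closure is {D, E, F}.
Schema1 ⊄ {D, E, F} and Schema2 ⊄ {D, E, F}, so the split is lossy.

No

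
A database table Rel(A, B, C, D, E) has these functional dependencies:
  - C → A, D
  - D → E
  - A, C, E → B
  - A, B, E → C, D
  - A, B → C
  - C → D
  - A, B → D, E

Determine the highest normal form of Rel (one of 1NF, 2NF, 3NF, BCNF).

2NF

Candidate keys: {A, B}, {C}. Prime attributes: {A, B, C}.
D → E: {D}⁺ = {D, E}, which is not all of the attributes, so the left side is not a superkey — BCNF is violated.
D → E determines the non-prime attribute {E} from a non-superkey — 3NF is violated.
No non-prime attribute depends on a proper subset of any candidate key, so 2NF holds.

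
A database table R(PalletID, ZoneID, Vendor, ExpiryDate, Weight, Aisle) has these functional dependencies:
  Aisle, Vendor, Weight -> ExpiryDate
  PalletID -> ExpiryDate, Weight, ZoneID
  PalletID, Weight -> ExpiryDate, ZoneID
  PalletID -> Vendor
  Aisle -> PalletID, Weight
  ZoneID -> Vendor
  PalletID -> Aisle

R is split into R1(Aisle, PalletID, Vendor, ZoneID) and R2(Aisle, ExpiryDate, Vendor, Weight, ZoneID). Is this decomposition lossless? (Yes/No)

Common attributes: {Aisle, Vendor, ZoneID}; their closure is {Aisle, ExpiryDate, PalletID, Vendor, Weight, ZoneID}.
Since R1 ⊆ {Aisle, ExpiryDate, PalletID, Vendor, Weight, ZoneID}, the intersection is a superkey of R1; the decomposition is lossless.

Yes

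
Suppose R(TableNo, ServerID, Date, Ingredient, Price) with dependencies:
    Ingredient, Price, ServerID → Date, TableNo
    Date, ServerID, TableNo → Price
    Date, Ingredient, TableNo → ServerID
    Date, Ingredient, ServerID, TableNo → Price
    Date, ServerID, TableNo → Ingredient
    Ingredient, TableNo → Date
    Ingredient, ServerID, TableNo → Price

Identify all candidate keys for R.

{Ingredient, TableNo}⁺ = {Date, Ingredient, Price, ServerID, TableNo}, which is every attribute, so {Ingredient, TableNo} is a candidate key.
{Date, ServerID, TableNo}⁺ = {Date, Ingredient, Price, ServerID, TableNo}, which is every attribute, so {Date, ServerID, TableNo} is a candidate key.
{Ingredient, Price, ServerID}⁺ = {Date, Ingredient, Price, ServerID, TableNo}, which is every attribute, so {Ingredient, Price, ServerID} is a candidate key.
No proper subset of any of these is a key, and no other minimal superkey exists.

{Date, ServerID, TableNo}, {Ingredient, Price, ServerID}, {Ingredient, TableNo}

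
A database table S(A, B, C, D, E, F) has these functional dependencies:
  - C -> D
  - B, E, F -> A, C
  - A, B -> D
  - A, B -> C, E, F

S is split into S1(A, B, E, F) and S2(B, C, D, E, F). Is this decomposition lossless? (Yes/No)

S1 ∩ S2 = {B, E, F}; its closure under F is {A, B, C, D, E, F}.
S1 is contained in that closure, so S1 ∩ S2 -> S1 holds and the join is lossless.

Yes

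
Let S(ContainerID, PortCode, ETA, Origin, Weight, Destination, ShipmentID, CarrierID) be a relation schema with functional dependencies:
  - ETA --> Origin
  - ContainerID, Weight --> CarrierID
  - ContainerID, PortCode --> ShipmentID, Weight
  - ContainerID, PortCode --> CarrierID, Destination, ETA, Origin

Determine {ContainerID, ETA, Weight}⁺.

Start with {ContainerID, ETA, Weight}.
ETA --> Origin applies; add {Origin} → now {ContainerID, ETA, Origin, Weight}.
ContainerID, Weight --> CarrierID applies; add {CarrierID} → now {CarrierID, ContainerID, ETA, Origin, Weight}.
No further FD applies.

{CarrierID, ContainerID, ETA, Origin, Weight}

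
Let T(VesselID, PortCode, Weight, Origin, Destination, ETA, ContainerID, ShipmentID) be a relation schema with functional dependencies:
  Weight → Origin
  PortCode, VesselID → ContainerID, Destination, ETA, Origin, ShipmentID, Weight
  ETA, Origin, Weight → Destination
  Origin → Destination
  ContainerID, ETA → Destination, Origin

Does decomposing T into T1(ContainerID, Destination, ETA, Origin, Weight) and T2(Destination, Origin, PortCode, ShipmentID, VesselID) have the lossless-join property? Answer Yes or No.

No

Common attributes: {Destination, Origin}; their closure is {Destination, Origin}.
Neither T1 nor T2 is contained in that closure, so the decomposition is lossy.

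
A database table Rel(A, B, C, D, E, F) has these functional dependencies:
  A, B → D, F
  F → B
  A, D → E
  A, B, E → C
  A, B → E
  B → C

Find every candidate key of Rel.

{A, B}, {A, F}

No FD produces {A}, so it must be in every candidate key.
Closure of {A, B} is {A, B, C, D, E, F}, the whole schema; {A, B} is a candidate key.
Closure of {A, F} is {A, B, C, D, E, F}, the whole schema; {A, F} is a candidate key.
No proper subset of any of these is a key, and no other minimal superkey exists.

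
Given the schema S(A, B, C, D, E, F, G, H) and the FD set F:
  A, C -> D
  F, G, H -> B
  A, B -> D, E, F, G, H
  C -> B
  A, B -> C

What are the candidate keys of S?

Attributes never on any right-hand side: {A} — every candidate key must contain it.
{A, B}⁺ = {A, B, C, D, E, F, G, H} — all of the relation — so {A, B} is a candidate key.
{A, C}⁺ = {A, B, C, D, E, F, G, H} — all of the relation — so {A, C} is a candidate key.
{A, F, G, H}⁺ = {A, B, C, D, E, F, G, H} — all of the relation — so {A, F, G, H} is a candidate key.
These are minimal and exhaustive — every other superkey contains one of them.

{A, B}, {A, C}, {A, F, G, H}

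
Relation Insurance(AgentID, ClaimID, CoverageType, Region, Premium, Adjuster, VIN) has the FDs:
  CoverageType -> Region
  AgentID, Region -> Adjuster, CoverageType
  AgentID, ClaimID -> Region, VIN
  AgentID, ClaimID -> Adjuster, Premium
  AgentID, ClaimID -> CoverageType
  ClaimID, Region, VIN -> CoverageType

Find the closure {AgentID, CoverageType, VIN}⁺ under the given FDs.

Start with {AgentID, CoverageType, VIN}.
CoverageType -> Region applies; add {Region} → now {AgentID, CoverageType, Region, VIN}.
AgentID, Region -> Adjuster, CoverageType applies; add {Adjuster} → now {Adjuster, AgentID, CoverageType, Region, VIN}.
No further FD applies.

{Adjuster, AgentID, CoverageType, Region, VIN}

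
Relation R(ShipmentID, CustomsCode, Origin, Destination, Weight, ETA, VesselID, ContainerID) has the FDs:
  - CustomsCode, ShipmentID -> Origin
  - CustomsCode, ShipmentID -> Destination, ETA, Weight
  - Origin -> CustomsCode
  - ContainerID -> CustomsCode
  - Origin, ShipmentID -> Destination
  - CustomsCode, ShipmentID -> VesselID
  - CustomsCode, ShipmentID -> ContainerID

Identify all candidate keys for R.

{ContainerID, ShipmentID}, {CustomsCode, ShipmentID}, {Origin, ShipmentID}

{ShipmentID} never appears on the right of any FD, so every key must include it.
{ContainerID, ShipmentID}⁺ = {ContainerID, CustomsCode, Destination, ETA, Origin, ShipmentID, VesselID, Weight}, which is every attribute, so {ContainerID, ShipmentID} is a candidate key.
{CustomsCode, ShipmentID}⁺ = {ContainerID, CustomsCode, Destination, ETA, Origin, ShipmentID, VesselID, Weight}, which is every attribute, so {CustomsCode, ShipmentID} is a candidate key.
{Origin, ShipmentID}⁺ = {ContainerID, CustomsCode, Destination, ETA, Origin, ShipmentID, VesselID, Weight}, which is every attribute, so {Origin, ShipmentID} is a candidate key.
These are minimal and exhaustive — every other superkey contains one of them.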